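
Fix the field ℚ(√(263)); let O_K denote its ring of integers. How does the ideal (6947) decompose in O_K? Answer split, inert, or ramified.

remains prime (inert)

Since 263 ≢ 1 mod 4, the ring of integers is ℤ[√263] with discriminant 4·263 = 1052.
6947 ∤ 1052, so 6947 is unramified.
Compute (263/6947) via Euler: 263^((6947-1)/2) mod 6947 = 6946, so (263/6947) = -1.
(263/6947) = -1, so 6947 is inert.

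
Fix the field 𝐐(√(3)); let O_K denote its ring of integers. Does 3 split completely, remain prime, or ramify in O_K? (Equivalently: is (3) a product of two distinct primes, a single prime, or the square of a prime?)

p ramifies

Since 3 ≢ 1 mod 4, the ring of integers is ℤ[√3] with discriminant 4·3 = 12.
Ramification test: 3 | 12. The prime 3 ramifies in K.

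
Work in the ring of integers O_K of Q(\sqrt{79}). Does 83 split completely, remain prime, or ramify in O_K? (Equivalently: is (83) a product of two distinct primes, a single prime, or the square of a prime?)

d = 79 ≡ 3 (mod 4), so O_K = ℤ[√79] and disc(K) = 4d = 316.
disc(K) = 316 is not divisible by 83; 83 is unramified.
Euler's criterion: 79^41 mod 83 = 82. Thus (79|83) = -1.
Legendre symbol -1 ⇒ 83 is inert.

inert — (83) stays prime in O_K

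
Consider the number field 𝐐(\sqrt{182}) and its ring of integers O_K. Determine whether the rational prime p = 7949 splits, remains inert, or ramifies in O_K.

splits completely

Since 182 ≢ 1 mod 4, the ring of integers is ℤ[√182] with discriminant 4·182 = 728.
Since gcd(7949, 728) = 1 the prime 7949 does not ramify.
(182/7949) = 182^3974 mod 7949 = 1, giving Legendre symbol 1.
(182/7949) = 1, so 7949 splits.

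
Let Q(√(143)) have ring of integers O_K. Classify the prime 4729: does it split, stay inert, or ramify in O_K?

Since 143 ≢ 1 mod 4, the ring of integers is ℤ[√143] with discriminant 4·143 = 572.
4729 ∤ 572, so 4729 is unramified.
Compute (143/4729) via Euler: 143^((4729-1)/2) mod 4729 = 4728, so (143/4729) = -1.
d is a non-residue mod p, hence 4729 remains inert in O_K.

4729 remains inert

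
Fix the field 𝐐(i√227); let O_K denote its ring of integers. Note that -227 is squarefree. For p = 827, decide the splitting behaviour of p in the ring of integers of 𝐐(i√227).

d = -227 ≡ 1 (mod 4), so O_K = ℤ[(1+√-227)/2] and disc(K) = d = -227.
827 ∤ -227, so 827 is unramified.
Compute (-227/827) via Euler: 600^((827-1)/2) mod 827 = 826, so (-227/827) = -1.
Legendre symbol -1 ⇒ 827 is inert.

inert — (827) stays prime in O_K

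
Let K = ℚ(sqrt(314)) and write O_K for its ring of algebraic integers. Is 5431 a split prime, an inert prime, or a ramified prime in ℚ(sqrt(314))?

d = 314 ≡ 2 (mod 4), so O_K = ℤ[√314] and disc(K) = 4d = 1256.
5431 ∤ 1256, so 5431 is unramified.
Euler's criterion: 314^2715 mod 5431 = 1. Thus (314|5431) = 1.
d is a quadratic residue mod p, hence 5431 splits in O_K.

split — (5431) = 𝔭₁𝔭₂ with 𝔭₁ ≠ 𝔭₂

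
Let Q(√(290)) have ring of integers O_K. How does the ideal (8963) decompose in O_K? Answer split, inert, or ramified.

8963 remains inert

d = 290 ≡ 2 (mod 4), so O_K = ℤ[√290] and disc(K) = 4d = 1160.
Since gcd(8963, 1160) = 1 the prime 8963 does not ramify.
(290/8963) = 290^4481 mod 8963 = 8962, giving Legendre symbol -1.
(290/8963) = -1, so 8963 is inert.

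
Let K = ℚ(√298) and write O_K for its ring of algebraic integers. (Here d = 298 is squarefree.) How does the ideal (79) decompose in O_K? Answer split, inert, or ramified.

298 mod 4 = 2, hence disc K = 4·298 = 1192 and O_K = ℤ[√298].
79 ∤ 1192, so 79 is unramified.
(298/79) = 61^39 mod 79 = 78, giving Legendre symbol -1.
(298/79) = -1, so 79 is inert.

inert — (79) stays prime in O_K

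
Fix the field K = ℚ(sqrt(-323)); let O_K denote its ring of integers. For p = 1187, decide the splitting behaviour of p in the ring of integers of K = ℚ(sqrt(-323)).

remains prime (inert)

-323 mod 4 = 1, hence disc K = -323 and O_K = ℤ[(1+√-323)/2].
disc(K) = -323 is not divisible by 1187; 1187 is unramified.
Legendre symbol by Euler's criterion: (-323/1187) ≡ (-323)^593 ≡ 1186 (mod 1187), i.e. (-323/1187) = -1.
d is a non-residue mod p, hence 1187 remains inert in O_K.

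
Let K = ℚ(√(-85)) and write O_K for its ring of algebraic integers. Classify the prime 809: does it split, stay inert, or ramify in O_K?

remains prime (inert)

d = -85 ≡ 3 (mod 4), so O_K = ℤ[√-85] and disc(K) = 4d = -340.
Since gcd(809, -340) = 1 the prime 809 does not ramify.
Compute (-85/809) via Euler: 724^((809-1)/2) mod 809 = 808, so (-85/809) = -1.
(-85/809) = -1, so 809 is inert.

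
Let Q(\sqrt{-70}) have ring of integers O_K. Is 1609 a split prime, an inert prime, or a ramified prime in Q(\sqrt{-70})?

1609 remains inert

Since -70 ≢ 1 mod 4, the ring of integers is ℤ[√-70] with discriminant 4·(-70) = -280.
disc(K) = -280 is not divisible by 1609; 1609 is unramified.
(-70/1609) = 1539^804 mod 1609 = 1608, giving Legendre symbol -1.
(-70/1609) = -1, so 1609 is inert.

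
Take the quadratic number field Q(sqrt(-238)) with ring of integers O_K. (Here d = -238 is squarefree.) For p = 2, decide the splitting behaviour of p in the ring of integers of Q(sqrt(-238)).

d = -238 ≡ 2 (mod 4), so O_K = ℤ[√-238] and disc(K) = 4d = -952.
2 divides disc(K) = -952, so 2 ramifies.

ramified — (2) = 𝔭²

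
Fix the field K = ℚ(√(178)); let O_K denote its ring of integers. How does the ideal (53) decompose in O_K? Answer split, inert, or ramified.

inert

d = 178 ≡ 2 (mod 4), so O_K = ℤ[√178] and disc(K) = 4d = 712.
Since gcd(53, 712) = 1 the prime 53 does not ramify.
Legendre symbol by Euler's criterion: (178/53) ≡ 178^26 ≡ 52 (mod 53), i.e. (178/53) = -1.
d is a non-residue mod p, hence 53 remains inert in O_K.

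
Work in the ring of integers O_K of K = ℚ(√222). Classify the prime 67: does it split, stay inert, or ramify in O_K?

Since 222 ≢ 1 mod 4, the ring of integers is ℤ[√222] with discriminant 4·222 = 888.
67 ∤ 888, so 67 is unramified.
Compute (222/67) via Euler: 21^((67-1)/2) mod 67 = 1, so (222/67) = 1.
Legendre symbol 1 ⇒ 67 is split.

split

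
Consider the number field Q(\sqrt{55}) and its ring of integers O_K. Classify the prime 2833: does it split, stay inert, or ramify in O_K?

Since 55 ≢ 1 mod 4, the ring of integers is ℤ[√55] with discriminant 4·55 = 220.
disc(K) = 220 is not divisible by 2833; 2833 is unramified.
(55/2833) = 55^1416 mod 2833 = 1, giving Legendre symbol 1.
d is a quadratic residue mod p, hence 2833 splits in O_K.

split — (2833) = 𝔭₁𝔭₂ with 𝔭₁ ≠ 𝔭₂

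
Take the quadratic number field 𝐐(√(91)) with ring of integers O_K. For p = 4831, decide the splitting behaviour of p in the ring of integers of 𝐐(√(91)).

split

d = 91 ≡ 3 (mod 4), so O_K = ℤ[√91] and disc(K) = 4d = 364.
4831 ∤ 364, so 4831 is unramified.
(91/4831) = 91^2415 mod 4831 = 1, giving Legendre symbol 1.
(91/4831) = 1, so 4831 splits.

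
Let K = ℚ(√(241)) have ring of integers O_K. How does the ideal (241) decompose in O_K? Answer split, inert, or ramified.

ramified — (241) = 𝔭²

d = 241 ≡ 1 (mod 4), so O_K = ℤ[(1+√241)/2] and disc(K) = d = 241.
disc(K) = 241 = 241·1, so p = 241 is ramified.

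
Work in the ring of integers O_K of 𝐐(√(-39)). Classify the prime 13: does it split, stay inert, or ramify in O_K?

ramified — (13) = 𝔭²

d = -39 ≡ 1 (mod 4), so O_K = ℤ[(1+√-39)/2] and disc(K) = d = -39.
13 divides disc(K) = -39, so 13 ramifies.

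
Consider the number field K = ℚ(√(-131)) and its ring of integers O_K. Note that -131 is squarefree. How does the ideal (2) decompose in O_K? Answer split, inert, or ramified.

-131 mod 4 = 1, hence disc K = -131 and O_K = ℤ[(1+√-131)/2].
2 ∤ -131, so 2 is unramified.
d ≡ 5 (mod 8); the supplementary law gives 2 inert.

inert — (2) stays prime in O_K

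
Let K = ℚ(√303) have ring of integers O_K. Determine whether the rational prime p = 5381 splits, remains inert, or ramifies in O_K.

5381 splits in O_K

303 mod 4 = 3, hence disc K = 4·303 = 1212 and O_K = ℤ[√303].
disc(K) = 1212 is not divisible by 5381; 5381 is unramified.
(303/5381) = 303^2690 mod 5381 = 1, giving Legendre symbol 1.
(303/5381) = 1, so 5381 splits.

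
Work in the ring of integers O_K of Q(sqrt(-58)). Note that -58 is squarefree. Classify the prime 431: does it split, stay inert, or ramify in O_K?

-58 mod 4 = 2, hence disc K = 4·(-58) = -232 and O_K = ℤ[√-58].
Since gcd(431, -232) = 1 the prime 431 does not ramify.
Legendre symbol by Euler's criterion: (-58/431) ≡ (-58)^215 ≡ 430 (mod 431), i.e. (-58/431) = -1.
(-58/431) = -1, so 431 is inert.

p is inert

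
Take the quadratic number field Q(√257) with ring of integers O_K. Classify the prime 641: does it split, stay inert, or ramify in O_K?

p is inert

257 mod 4 = 1, hence disc K = 257 and O_K = ℤ[(1+√257)/2].
Since gcd(641, 257) = 1 the prime 641 does not ramify.
(257/641) = 257^320 mod 641 = 640, giving Legendre symbol -1.
Legendre symbol -1 ⇒ 641 is inert.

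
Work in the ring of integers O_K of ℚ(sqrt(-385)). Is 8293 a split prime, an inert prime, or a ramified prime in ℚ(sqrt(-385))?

remains prime (inert)

-385 mod 4 = 3, hence disc K = 4·(-385) = -1540 and O_K = ℤ[√-385].
disc(K) = -1540 is not divisible by 8293; 8293 is unramified.
(-385/8293) = 7908^4146 mod 8293 = 8292, giving Legendre symbol -1.
d is a non-residue mod p, hence 8293 remains inert in O_K.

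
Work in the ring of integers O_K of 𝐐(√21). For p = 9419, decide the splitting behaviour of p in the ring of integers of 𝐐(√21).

9419 remains inert

d = 21 ≡ 1 (mod 4), so O_K = ℤ[(1+√21)/2] and disc(K) = d = 21.
9419 ∤ 21, so 9419 is unramified.
(21/9419) = 21^4709 mod 9419 = 9418, giving Legendre symbol -1.
d is a non-residue mod p, hence 9419 remains inert in O_K.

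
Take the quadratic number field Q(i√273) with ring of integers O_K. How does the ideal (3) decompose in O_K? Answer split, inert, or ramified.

-273 mod 4 = 3, hence disc K = 4·(-273) = -1092 and O_K = ℤ[√-273].
disc(K) = -1092 = 3·(-364), so p = 3 is ramified.

ramified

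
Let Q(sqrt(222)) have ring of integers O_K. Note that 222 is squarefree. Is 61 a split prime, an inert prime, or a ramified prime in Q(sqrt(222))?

split — (61) = 𝔭₁𝔭₂ with 𝔭₁ ≠ 𝔭₂

222 mod 4 = 2, hence disc K = 4·222 = 888 and O_K = ℤ[√222].
61 ∤ 888, so 61 is unramified.
Legendre symbol by Euler's criterion: (222/61) ≡ 222^30 ≡ 1 (mod 61), i.e. (222/61) = 1.
Legendre symbol 1 ⇒ 61 is split.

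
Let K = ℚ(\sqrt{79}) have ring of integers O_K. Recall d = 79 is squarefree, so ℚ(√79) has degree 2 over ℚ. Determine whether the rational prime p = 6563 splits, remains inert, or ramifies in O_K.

d = 79 ≡ 3 (mod 4), so O_K = ℤ[√79] and disc(K) = 4d = 316.
6563 ∤ 316, so 6563 is unramified.
Euler's criterion: 79^3281 mod 6563 = 1. Thus (79|6563) = 1.
Legendre symbol 1 ⇒ 6563 is split.

split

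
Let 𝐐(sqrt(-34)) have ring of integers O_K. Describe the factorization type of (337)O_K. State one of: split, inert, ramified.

337 remains inert

d = -34 ≡ 2 (mod 4), so O_K = ℤ[√-34] and disc(K) = 4d = -136.
disc(K) = -136 is not divisible by 337; 337 is unramified.
Compute (-34/337) via Euler: 303^((337-1)/2) mod 337 = 336, so (-34/337) = -1.
Legendre symbol -1 ⇒ 337 is inert.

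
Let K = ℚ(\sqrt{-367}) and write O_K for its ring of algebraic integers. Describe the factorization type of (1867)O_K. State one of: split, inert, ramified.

d = -367 ≡ 1 (mod 4), so O_K = ℤ[(1+√-367)/2] and disc(K) = d = -367.
Since gcd(1867, -367) = 1 the prime 1867 does not ramify.
Compute (-367/1867) via Euler: 1500^((1867-1)/2) mod 1867 = 1, so (-367/1867) = 1.
(-367/1867) = 1, so 1867 splits.

p splits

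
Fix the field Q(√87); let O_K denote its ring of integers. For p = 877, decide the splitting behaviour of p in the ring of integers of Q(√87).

split — (877) = 𝔭₁𝔭₂ with 𝔭₁ ≠ 𝔭₂

d = 87 ≡ 3 (mod 4), so O_K = ℤ[√87] and disc(K) = 4d = 348.
disc(K) = 348 is not divisible by 877; 877 is unramified.
Euler's criterion: 87^438 mod 877 = 1. Thus (87|877) = 1.
(87/877) = 1, so 877 splits.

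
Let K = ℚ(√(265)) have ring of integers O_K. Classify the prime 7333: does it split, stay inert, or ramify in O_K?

Since 265 ≡ 1 mod 4, the ring of integers is ℤ[(1+√265)/2] with discriminant 265.
Since gcd(7333, 265) = 1 the prime 7333 does not ramify.
(265/7333) = 265^3666 mod 7333 = 1, giving Legendre symbol 1.
Legendre symbol 1 ⇒ 7333 is split.

split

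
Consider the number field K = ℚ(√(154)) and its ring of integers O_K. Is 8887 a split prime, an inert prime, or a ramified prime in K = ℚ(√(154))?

Since 154 ≢ 1 mod 4, the ring of integers is ℤ[√154] with discriminant 4·154 = 616.
8887 ∤ 616, so 8887 is unramified.
Legendre symbol by Euler's criterion: (154/8887) ≡ 154^4443 ≡ 8886 (mod 8887), i.e. (154/8887) = -1.
d is a non-residue mod p, hence 8887 remains inert in O_K.

8887 remains inert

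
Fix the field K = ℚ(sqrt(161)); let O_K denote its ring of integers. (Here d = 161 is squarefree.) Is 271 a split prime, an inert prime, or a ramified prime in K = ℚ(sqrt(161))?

271 remains inert

161 mod 4 = 1, hence disc K = 161 and O_K = ℤ[(1+√161)/2].
Since gcd(271, 161) = 1 the prime 271 does not ramify.
Legendre symbol by Euler's criterion: (161/271) ≡ 161^135 ≡ 270 (mod 271), i.e. (161/271) = -1.
d is a non-residue mod p, hence 271 remains inert in O_K.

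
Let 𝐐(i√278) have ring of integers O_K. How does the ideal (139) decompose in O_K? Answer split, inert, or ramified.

ramified — (139) = 𝔭²

Since -278 ≢ 1 mod 4, the ring of integers is ℤ[√-278] with discriminant 4·(-278) = -1112.
Ramification test: 139 | -1112. The prime 139 ramifies in K.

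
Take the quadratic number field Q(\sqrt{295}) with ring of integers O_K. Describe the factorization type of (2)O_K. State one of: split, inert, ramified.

p ramifies

295 mod 4 = 3, hence disc K = 4·295 = 1180 and O_K = ℤ[√295].
disc(K) = 1180 = 2·590, so p = 2 is ramified.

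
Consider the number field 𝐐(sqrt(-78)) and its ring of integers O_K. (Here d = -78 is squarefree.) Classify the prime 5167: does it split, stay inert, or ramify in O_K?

Since -78 ≢ 1 mod 4, the ring of integers is ℤ[√-78] with discriminant 4·(-78) = -312.
5167 ∤ -312, so 5167 is unramified.
Compute (-78/5167) via Euler: 5089^((5167-1)/2) mod 5167 = 5166, so (-78/5167) = -1.
Legendre symbol -1 ⇒ 5167 is inert.

inert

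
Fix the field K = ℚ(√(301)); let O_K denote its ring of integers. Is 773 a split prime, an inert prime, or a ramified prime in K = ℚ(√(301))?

301 mod 4 = 1, hence disc K = 301 and O_K = ℤ[(1+√301)/2].
disc(K) = 301 is not divisible by 773; 773 is unramified.
Euler's criterion: 301^386 mod 773 = 1. Thus (301|773) = 1.
(301/773) = 1, so 773 splits.

split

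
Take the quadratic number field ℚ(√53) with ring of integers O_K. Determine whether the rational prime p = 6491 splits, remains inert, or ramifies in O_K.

6491 splits in O_K

Since 53 ≡ 1 mod 4, the ring of integers is ℤ[(1+√53)/2] with discriminant 53.
6491 ∤ 53, so 6491 is unramified.
(53/6491) = 53^3245 mod 6491 = 1, giving Legendre symbol 1.
Legendre symbol 1 ⇒ 6491 is split.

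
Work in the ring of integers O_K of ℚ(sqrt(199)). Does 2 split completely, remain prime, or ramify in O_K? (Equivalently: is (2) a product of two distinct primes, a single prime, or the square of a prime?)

Since 199 ≢ 1 mod 4, the ring of integers is ℤ[√199] with discriminant 4·199 = 796.
Ramification test: 2 | 796. The prime 2 ramifies in K.

ramified — (2) = 𝔭²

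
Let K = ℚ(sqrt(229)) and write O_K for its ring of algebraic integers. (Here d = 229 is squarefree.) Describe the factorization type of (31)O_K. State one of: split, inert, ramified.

remains prime (inert)

Since 229 ≡ 1 mod 4, the ring of integers is ℤ[(1+√229)/2] with discriminant 229.
disc(K) = 229 is not divisible by 31; 31 is unramified.
(229/31) = 12^15 mod 31 = 30, giving Legendre symbol -1.
Legendre symbol -1 ⇒ 31 is inert.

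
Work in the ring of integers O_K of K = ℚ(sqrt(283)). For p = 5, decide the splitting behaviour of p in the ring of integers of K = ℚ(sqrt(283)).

283 mod 4 = 3, hence disc K = 4·283 = 1132 and O_K = ℤ[√283].
disc(K) = 1132 is not divisible by 5; 5 is unramified.
Legendre symbol by Euler's criterion: (283/5) ≡ 283^2 ≡ 4 (mod 5), i.e. (283/5) = -1.
(283/5) = -1, so 5 is inert.

inert — (5) stays prime in O_K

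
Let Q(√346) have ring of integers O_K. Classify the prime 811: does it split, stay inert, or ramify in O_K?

Since 346 ≢ 1 mod 4, the ring of integers is ℤ[√346] with discriminant 4·346 = 1384.
disc(K) = 1384 is not divisible by 811; 811 is unramified.
(346/811) = 346^405 mod 811 = 810, giving Legendre symbol -1.
Legendre symbol -1 ⇒ 811 is inert.

p is inert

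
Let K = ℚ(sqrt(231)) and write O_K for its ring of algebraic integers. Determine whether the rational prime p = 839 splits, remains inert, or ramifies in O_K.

231 mod 4 = 3, hence disc K = 4·231 = 924 and O_K = ℤ[√231].
disc(K) = 924 is not divisible by 839; 839 is unramified.
(231/839) = 231^419 mod 839 = 838, giving Legendre symbol -1.
d is a non-residue mod p, hence 839 remains inert in O_K.

inert — (839) stays prime in O_K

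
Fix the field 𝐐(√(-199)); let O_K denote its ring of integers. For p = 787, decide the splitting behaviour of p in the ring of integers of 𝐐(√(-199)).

Since -199 ≡ 1 mod 4, the ring of integers is ℤ[(1+√-199)/2] with discriminant -199.
787 ∤ -199, so 787 is unramified.
Euler's criterion: (-199)^393 mod 787 = 786. Thus (-199|787) = -1.
d is a non-residue mod p, hence 787 remains inert in O_K.

inert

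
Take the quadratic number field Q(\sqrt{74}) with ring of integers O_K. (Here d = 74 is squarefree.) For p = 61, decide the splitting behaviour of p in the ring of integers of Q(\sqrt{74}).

Since 74 ≢ 1 mod 4, the ring of integers is ℤ[√74] with discriminant 4·74 = 296.
Since gcd(61, 296) = 1 the prime 61 does not ramify.
(74/61) = 13^30 mod 61 = 1, giving Legendre symbol 1.
d is a quadratic residue mod p, hence 61 splits in O_K.

splits completely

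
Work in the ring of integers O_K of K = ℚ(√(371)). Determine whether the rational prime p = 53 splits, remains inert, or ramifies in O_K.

53 is ramified

d = 371 ≡ 3 (mod 4), so O_K = ℤ[√371] and disc(K) = 4d = 1484.
disc(K) = 1484 = 53·28, so p = 53 is ramified.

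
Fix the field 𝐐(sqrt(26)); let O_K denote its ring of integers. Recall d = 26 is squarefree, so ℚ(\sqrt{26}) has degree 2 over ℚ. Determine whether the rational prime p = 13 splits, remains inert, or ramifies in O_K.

Since 26 ≢ 1 mod 4, the ring of integers is ℤ[√26] with discriminant 4·26 = 104.
13 divides disc(K) = 104, so 13 ramifies.

ramifies in O_K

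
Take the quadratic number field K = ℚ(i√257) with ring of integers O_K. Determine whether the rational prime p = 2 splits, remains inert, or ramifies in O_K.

p ramifies

-257 mod 4 = 3, hence disc K = 4·(-257) = -1028 and O_K = ℤ[√-257].
Ramification test: 2 | -1028. The prime 2 ramifies in K.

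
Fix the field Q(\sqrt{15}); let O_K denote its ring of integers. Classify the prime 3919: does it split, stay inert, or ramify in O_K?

p is inert

d = 15 ≡ 3 (mod 4), so O_K = ℤ[√15] and disc(K) = 4d = 60.
Since gcd(3919, 60) = 1 the prime 3919 does not ramify.
(15/3919) = 15^1959 mod 3919 = 3918, giving Legendre symbol -1.
Legendre symbol -1 ⇒ 3919 is inert.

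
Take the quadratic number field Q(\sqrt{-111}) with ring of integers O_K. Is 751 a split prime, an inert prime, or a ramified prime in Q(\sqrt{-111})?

751 splits in O_K

d = -111 ≡ 1 (mod 4), so O_K = ℤ[(1+√-111)/2] and disc(K) = d = -111.
disc(K) = -111 is not divisible by 751; 751 is unramified.
Compute (-111/751) via Euler: 640^((751-1)/2) mod 751 = 1, so (-111/751) = 1.
(-111/751) = 1, so 751 splits.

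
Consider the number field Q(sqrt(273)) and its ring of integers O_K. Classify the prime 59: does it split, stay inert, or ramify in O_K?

remains prime (inert)

d = 273 ≡ 1 (mod 4), so O_K = ℤ[(1+√273)/2] and disc(K) = d = 273.
disc(K) = 273 is not divisible by 59; 59 is unramified.
Compute (273/59) via Euler: 37^((59-1)/2) mod 59 = 58, so (273/59) = -1.
d is a non-residue mod p, hence 59 remains inert in O_K.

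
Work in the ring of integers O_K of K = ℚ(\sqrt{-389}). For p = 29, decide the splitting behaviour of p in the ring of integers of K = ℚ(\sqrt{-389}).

Since -389 ≢ 1 mod 4, the ring of integers is ℤ[√-389] with discriminant 4·(-389) = -1556.
29 ∤ -1556, so 29 is unramified.
Compute (-389/29) via Euler: 17^((29-1)/2) mod 29 = 28, so (-389/29) = -1.
Legendre symbol -1 ⇒ 29 is inert.

remains prime (inert)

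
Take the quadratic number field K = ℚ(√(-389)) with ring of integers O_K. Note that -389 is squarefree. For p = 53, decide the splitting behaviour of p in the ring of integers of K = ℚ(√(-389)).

remains prime (inert)

Since -389 ≢ 1 mod 4, the ring of integers is ℤ[√-389] with discriminant 4·(-389) = -1556.
disc(K) = -1556 is not divisible by 53; 53 is unramified.
(-389/53) = 35^26 mod 53 = 52, giving Legendre symbol -1.
Legendre symbol -1 ⇒ 53 is inert.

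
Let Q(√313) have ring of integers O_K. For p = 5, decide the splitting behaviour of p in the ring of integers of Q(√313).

313 mod 4 = 1, hence disc K = 313 and O_K = ℤ[(1+√313)/2].
5 ∤ 313, so 5 is unramified.
Compute (313/5) via Euler: 3^((5-1)/2) mod 5 = 4, so (313/5) = -1.
Legendre symbol -1 ⇒ 5 is inert.

p is inert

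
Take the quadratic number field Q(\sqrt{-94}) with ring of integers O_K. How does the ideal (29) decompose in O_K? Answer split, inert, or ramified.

p splits

-94 mod 4 = 2, hence disc K = 4·(-94) = -376 and O_K = ℤ[√-94].
disc(K) = -376 is not divisible by 29; 29 is unramified.
(-94/29) = 22^14 mod 29 = 1, giving Legendre symbol 1.
d is a quadratic residue mod p, hence 29 splits in O_K.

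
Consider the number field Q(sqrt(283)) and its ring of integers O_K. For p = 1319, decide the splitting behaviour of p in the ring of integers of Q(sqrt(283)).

split

Since 283 ≢ 1 mod 4, the ring of integers is ℤ[√283] with discriminant 4·283 = 1132.
Since gcd(1319, 1132) = 1 the prime 1319 does not ramify.
Euler's criterion: 283^659 mod 1319 = 1. Thus (283|1319) = 1.
(283/1319) = 1, so 1319 splits.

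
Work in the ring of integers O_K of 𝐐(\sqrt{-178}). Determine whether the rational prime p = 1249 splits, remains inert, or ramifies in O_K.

inert

-178 mod 4 = 2, hence disc K = 4·(-178) = -712 and O_K = ℤ[√-178].
1249 ∤ -712, so 1249 is unramified.
Compute (-178/1249) via Euler: 1071^((1249-1)/2) mod 1249 = 1248, so (-178/1249) = -1.
(-178/1249) = -1, so 1249 is inert.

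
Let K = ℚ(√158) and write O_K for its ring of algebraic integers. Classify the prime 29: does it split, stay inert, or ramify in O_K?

29 splits in O_K

d = 158 ≡ 2 (mod 4), so O_K = ℤ[√158] and disc(K) = 4d = 632.
29 ∤ 632, so 29 is unramified.
Euler's criterion: 158^14 mod 29 = 1. Thus (158|29) = 1.
(158/29) = 1, so 29 splits.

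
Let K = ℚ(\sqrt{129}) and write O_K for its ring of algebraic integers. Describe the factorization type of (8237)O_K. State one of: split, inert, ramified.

129 mod 4 = 1, hence disc K = 129 and O_K = ℤ[(1+√129)/2].
Since gcd(8237, 129) = 1 the prime 8237 does not ramify.
Compute (129/8237) via Euler: 129^((8237-1)/2) mod 8237 = 8236, so (129/8237) = -1.
d is a non-residue mod p, hence 8237 remains inert in O_K.

inert — (8237) stays prime in O_K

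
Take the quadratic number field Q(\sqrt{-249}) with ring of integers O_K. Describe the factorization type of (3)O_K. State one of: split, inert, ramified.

3 is ramified

-249 mod 4 = 3, hence disc K = 4·(-249) = -996 and O_K = ℤ[√-249].
3 divides disc(K) = -996, so 3 ramifies.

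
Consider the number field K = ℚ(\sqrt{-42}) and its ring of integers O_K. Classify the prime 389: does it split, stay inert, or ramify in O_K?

p splits

Since -42 ≢ 1 mod 4, the ring of integers is ℤ[√-42] with discriminant 4·(-42) = -168.
disc(K) = -168 is not divisible by 389; 389 is unramified.
Euler's criterion: (-42)^194 mod 389 = 1. Thus (-42|389) = 1.
d is a quadratic residue mod p, hence 389 splits in O_K.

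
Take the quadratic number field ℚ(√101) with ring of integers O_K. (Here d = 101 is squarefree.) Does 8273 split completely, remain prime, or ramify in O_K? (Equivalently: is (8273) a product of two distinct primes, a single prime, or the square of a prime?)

p splits

d = 101 ≡ 1 (mod 4), so O_K = ℤ[(1+√101)/2] and disc(K) = d = 101.
8273 ∤ 101, so 8273 is unramified.
Euler's criterion: 101^4136 mod 8273 = 1. Thus (101|8273) = 1.
(101/8273) = 1, so 8273 splits.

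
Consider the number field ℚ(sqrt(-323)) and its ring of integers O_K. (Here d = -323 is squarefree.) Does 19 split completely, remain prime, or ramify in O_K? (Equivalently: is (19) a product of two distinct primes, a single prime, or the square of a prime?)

p ramifies

Since -323 ≡ 1 mod 4, the ring of integers is ℤ[(1+√-323)/2] with discriminant -323.
Ramification test: 19 | -323. The prime 19 ramifies in K.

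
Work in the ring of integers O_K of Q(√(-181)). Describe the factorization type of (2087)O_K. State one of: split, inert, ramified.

splits completely

Since -181 ≢ 1 mod 4, the ring of integers is ℤ[√-181] with discriminant 4·(-181) = -724.
Since gcd(2087, -724) = 1 the prime 2087 does not ramify.
Legendre symbol by Euler's criterion: (-181/2087) ≡ (-181)^1043 ≡ 1 (mod 2087), i.e. (-181/2087) = 1.
Legendre symbol 1 ⇒ 2087 is split.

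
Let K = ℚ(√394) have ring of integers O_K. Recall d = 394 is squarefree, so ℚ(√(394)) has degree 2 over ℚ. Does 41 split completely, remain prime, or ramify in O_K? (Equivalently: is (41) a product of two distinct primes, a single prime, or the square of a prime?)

d = 394 ≡ 2 (mod 4), so O_K = ℤ[√394] and disc(K) = 4d = 1576.
41 ∤ 1576, so 41 is unramified.
Compute (394/41) via Euler: 25^((41-1)/2) mod 41 = 1, so (394/41) = 1.
(394/41) = 1, so 41 splits.

split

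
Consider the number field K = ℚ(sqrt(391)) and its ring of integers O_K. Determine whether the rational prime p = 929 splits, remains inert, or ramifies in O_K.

d = 391 ≡ 3 (mod 4), so O_K = ℤ[√391] and disc(K) = 4d = 1564.
Since gcd(929, 1564) = 1 the prime 929 does not ramify.
Compute (391/929) via Euler: 391^((929-1)/2) mod 929 = 928, so (391/929) = -1.
(391/929) = -1, so 929 is inert.

929 remains inert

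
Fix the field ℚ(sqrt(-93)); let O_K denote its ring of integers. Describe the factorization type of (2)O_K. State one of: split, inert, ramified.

d = -93 ≡ 3 (mod 4), so O_K = ℤ[√-93] and disc(K) = 4d = -372.
disc(K) = -372 = 2·(-186), so p = 2 is ramified.

ramifies in O_K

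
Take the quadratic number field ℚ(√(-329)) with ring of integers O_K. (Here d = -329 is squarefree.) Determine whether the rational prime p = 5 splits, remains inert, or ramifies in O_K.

split

d = -329 ≡ 3 (mod 4), so O_K = ℤ[√-329] and disc(K) = 4d = -1316.
disc(K) = -1316 is not divisible by 5; 5 is unramified.
Compute (-329/5) via Euler: 1^((5-1)/2) mod 5 = 1, so (-329/5) = 1.
Legendre symbol 1 ⇒ 5 is split.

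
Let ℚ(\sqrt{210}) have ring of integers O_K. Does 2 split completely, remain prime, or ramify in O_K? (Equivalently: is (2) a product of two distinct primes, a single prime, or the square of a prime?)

ramifies in O_K

d = 210 ≡ 2 (mod 4), so O_K = ℤ[√210] and disc(K) = 4d = 840.
2 divides disc(K) = 840, so 2 ramifies.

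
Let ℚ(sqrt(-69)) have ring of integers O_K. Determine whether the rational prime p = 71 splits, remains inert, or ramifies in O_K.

71 splits in O_K

-69 mod 4 = 3, hence disc K = 4·(-69) = -276 and O_K = ℤ[√-69].
disc(K) = -276 is not divisible by 71; 71 is unramified.
Euler's criterion: (-69)^35 mod 71 = 1. Thus (-69|71) = 1.
d is a quadratic residue mod p, hence 71 splits in O_K.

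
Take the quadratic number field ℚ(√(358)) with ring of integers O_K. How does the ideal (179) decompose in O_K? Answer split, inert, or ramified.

Since 358 ≢ 1 mod 4, the ring of integers is ℤ[√358] with discriminant 4·358 = 1432.
disc(K) = 1432 = 179·8, so p = 179 is ramified.

p ramifies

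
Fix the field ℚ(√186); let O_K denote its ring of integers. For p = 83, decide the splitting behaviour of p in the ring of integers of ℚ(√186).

inert — (83) stays prime in O_K

Since 186 ≢ 1 mod 4, the ring of integers is ℤ[√186] with discriminant 4·186 = 744.
disc(K) = 744 is not divisible by 83; 83 is unramified.
Compute (186/83) via Euler: 20^((83-1)/2) mod 83 = 82, so (186/83) = -1.
(186/83) = -1, so 83 is inert.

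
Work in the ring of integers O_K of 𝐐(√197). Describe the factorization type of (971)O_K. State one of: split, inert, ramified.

d = 197 ≡ 1 (mod 4), so O_K = ℤ[(1+√197)/2] and disc(K) = d = 197.
Since gcd(971, 197) = 1 the prime 971 does not ramify.
Compute (197/971) via Euler: 197^((971-1)/2) mod 971 = 970, so (197/971) = -1.
(197/971) = -1, so 971 is inert.

p is inert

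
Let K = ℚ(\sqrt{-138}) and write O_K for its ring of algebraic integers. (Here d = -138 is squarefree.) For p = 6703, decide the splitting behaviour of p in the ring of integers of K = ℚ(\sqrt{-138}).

6703 splits in O_K

d = -138 ≡ 2 (mod 4), so O_K = ℤ[√-138] and disc(K) = 4d = -552.
Since gcd(6703, -552) = 1 the prime 6703 does not ramify.
Compute (-138/6703) via Euler: 6565^((6703-1)/2) mod 6703 = 1, so (-138/6703) = 1.
(-138/6703) = 1, so 6703 splits.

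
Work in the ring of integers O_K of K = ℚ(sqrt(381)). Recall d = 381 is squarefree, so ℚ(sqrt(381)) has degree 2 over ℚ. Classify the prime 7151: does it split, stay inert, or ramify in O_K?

d = 381 ≡ 1 (mod 4), so O_K = ℤ[(1+√381)/2] and disc(K) = d = 381.
Since gcd(7151, 381) = 1 the prime 7151 does not ramify.
Euler's criterion: 381^3575 mod 7151 = 1. Thus (381|7151) = 1.
Legendre symbol 1 ⇒ 7151 is split.

7151 splits in O_K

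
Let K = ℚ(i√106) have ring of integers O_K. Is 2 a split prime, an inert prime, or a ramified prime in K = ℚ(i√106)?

d = -106 ≡ 2 (mod 4), so O_K = ℤ[√-106] and disc(K) = 4d = -424.
Ramification test: 2 | -424. The prime 2 ramifies in K.

ramifies in O_K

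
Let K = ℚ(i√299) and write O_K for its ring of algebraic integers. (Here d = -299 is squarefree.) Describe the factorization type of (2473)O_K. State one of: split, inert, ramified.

split — (2473) = 𝔭₁𝔭₂ with 𝔭₁ ≠ 𝔭₂

d = -299 ≡ 1 (mod 4), so O_K = ℤ[(1+√-299)/2] and disc(K) = d = -299.
disc(K) = -299 is not divisible by 2473; 2473 is unramified.
(-299/2473) = 2174^1236 mod 2473 = 1, giving Legendre symbol 1.
(-299/2473) = 1, so 2473 splits.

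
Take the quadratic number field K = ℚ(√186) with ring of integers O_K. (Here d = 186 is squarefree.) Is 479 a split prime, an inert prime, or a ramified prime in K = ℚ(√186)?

d = 186 ≡ 2 (mod 4), so O_K = ℤ[√186] and disc(K) = 4d = 744.
Since gcd(479, 744) = 1 the prime 479 does not ramify.
Compute (186/479) via Euler: 186^((479-1)/2) mod 479 = 478, so (186/479) = -1.
d is a non-residue mod p, hence 479 remains inert in O_K.

inert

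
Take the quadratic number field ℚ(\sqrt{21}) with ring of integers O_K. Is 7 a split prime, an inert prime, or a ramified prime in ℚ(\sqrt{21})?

ramifies in O_K

d = 21 ≡ 1 (mod 4), so O_K = ℤ[(1+√21)/2] and disc(K) = d = 21.
7 divides disc(K) = 21, so 7 ramifies.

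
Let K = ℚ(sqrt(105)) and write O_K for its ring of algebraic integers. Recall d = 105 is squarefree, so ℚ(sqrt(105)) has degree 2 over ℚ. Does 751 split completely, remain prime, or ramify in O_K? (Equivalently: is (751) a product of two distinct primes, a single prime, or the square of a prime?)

Since 105 ≡ 1 mod 4, the ring of integers is ℤ[(1+√105)/2] with discriminant 105.
disc(K) = 105 is not divisible by 751; 751 is unramified.
Euler's criterion: 105^375 mod 751 = 1. Thus (105|751) = 1.
(105/751) = 1, so 751 splits.

p splits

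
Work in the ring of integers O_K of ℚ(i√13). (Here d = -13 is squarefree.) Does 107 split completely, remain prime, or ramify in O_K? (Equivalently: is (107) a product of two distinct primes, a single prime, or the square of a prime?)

inert — (107) stays prime in O_K

Since -13 ≢ 1 mod 4, the ring of integers is ℤ[√-13] with discriminant 4·(-13) = -52.
107 ∤ -52, so 107 is unramified.
Compute (-13/107) via Euler: 94^((107-1)/2) mod 107 = 106, so (-13/107) = -1.
d is a non-residue mod p, hence 107 remains inert in O_K.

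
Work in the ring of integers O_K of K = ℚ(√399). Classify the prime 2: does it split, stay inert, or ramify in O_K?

399 mod 4 = 3, hence disc K = 4·399 = 1596 and O_K = ℤ[√399].
2 divides disc(K) = 1596, so 2 ramifies.

ramifies in O_K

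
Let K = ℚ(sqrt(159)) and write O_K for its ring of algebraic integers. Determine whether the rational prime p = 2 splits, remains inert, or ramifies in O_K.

ramified — (2) = 𝔭²

d = 159 ≡ 3 (mod 4), so O_K = ℤ[√159] and disc(K) = 4d = 636.
disc(K) = 636 = 2·318, so p = 2 is ramified.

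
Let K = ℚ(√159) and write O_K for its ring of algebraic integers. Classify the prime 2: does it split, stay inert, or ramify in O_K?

ramified — (2) = 𝔭²

Since 159 ≢ 1 mod 4, the ring of integers is ℤ[√159] with discriminant 4·159 = 636.
disc(K) = 636 = 2·318, so p = 2 is ramified.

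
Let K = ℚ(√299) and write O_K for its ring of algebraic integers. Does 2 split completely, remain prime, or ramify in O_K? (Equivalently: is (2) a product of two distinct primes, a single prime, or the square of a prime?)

d = 299 ≡ 3 (mod 4), so O_K = ℤ[√299] and disc(K) = 4d = 1196.
Ramification test: 2 | 1196. The prime 2 ramifies in K.

ramified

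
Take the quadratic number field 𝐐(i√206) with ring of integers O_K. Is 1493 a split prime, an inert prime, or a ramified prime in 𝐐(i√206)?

d = -206 ≡ 2 (mod 4), so O_K = ℤ[√-206] and disc(K) = 4d = -824.
disc(K) = -824 is not divisible by 1493; 1493 is unramified.
Compute (-206/1493) via Euler: 1287^((1493-1)/2) mod 1493 = 1, so (-206/1493) = 1.
d is a quadratic residue mod p, hence 1493 splits in O_K.

splits completely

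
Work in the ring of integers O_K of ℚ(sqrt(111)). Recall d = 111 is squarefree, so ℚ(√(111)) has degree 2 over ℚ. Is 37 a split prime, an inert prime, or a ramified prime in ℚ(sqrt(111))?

Since 111 ≢ 1 mod 4, the ring of integers is ℤ[√111] with discriminant 4·111 = 444.
37 divides disc(K) = 444, so 37 ramifies.

ramifies in O_K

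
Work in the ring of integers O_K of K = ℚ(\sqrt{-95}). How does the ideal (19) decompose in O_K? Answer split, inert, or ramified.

-95 mod 4 = 1, hence disc K = -95 and O_K = ℤ[(1+√-95)/2].
Ramification test: 19 | -95. The prime 19 ramifies in K.

p ramifies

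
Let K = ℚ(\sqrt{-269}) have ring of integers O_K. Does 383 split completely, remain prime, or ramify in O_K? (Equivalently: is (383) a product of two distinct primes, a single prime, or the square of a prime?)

split

-269 mod 4 = 3, hence disc K = 4·(-269) = -1076 and O_K = ℤ[√-269].
Since gcd(383, -1076) = 1 the prime 383 does not ramify.
Legendre symbol by Euler's criterion: (-269/383) ≡ (-269)^191 ≡ 1 (mod 383), i.e. (-269/383) = 1.
Legendre symbol 1 ⇒ 383 is split.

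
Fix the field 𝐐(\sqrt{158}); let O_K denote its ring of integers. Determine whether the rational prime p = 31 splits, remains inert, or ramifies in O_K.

d = 158 ≡ 2 (mod 4), so O_K = ℤ[√158] and disc(K) = 4d = 632.
Since gcd(31, 632) = 1 the prime 31 does not ramify.
Legendre symbol by Euler's criterion: (158/31) ≡ 158^15 ≡ 30 (mod 31), i.e. (158/31) = -1.
Legendre symbol -1 ⇒ 31 is inert.

31 remains inert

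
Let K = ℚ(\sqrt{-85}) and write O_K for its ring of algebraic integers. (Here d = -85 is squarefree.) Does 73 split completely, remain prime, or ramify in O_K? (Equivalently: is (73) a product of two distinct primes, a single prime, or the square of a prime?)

splits completely

-85 mod 4 = 3, hence disc K = 4·(-85) = -340 and O_K = ℤ[√-85].
Since gcd(73, -340) = 1 the prime 73 does not ramify.
Compute (-85/73) via Euler: 61^((73-1)/2) mod 73 = 1, so (-85/73) = 1.
(-85/73) = 1, so 73 splits.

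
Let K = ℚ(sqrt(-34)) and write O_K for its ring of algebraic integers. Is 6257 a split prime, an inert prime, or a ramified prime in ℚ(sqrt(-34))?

6257 splits in O_K

Since -34 ≢ 1 mod 4, the ring of integers is ℤ[√-34] with discriminant 4·(-34) = -136.
Since gcd(6257, -136) = 1 the prime 6257 does not ramify.
Compute (-34/6257) via Euler: 6223^((6257-1)/2) mod 6257 = 1, so (-34/6257) = 1.
Legendre symbol 1 ⇒ 6257 is split.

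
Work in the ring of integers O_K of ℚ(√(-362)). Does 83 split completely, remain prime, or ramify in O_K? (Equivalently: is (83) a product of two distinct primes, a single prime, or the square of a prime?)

remains prime (inert)

Since -362 ≢ 1 mod 4, the ring of integers is ℤ[√-362] with discriminant 4·(-362) = -1448.
Since gcd(83, -1448) = 1 the prime 83 does not ramify.
Compute (-362/83) via Euler: 53^((83-1)/2) mod 83 = 82, so (-362/83) = -1.
Legendre symbol -1 ⇒ 83 is inert.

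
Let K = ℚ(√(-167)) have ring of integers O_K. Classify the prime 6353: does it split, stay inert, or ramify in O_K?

p splits

-167 mod 4 = 1, hence disc K = -167 and O_K = ℤ[(1+√-167)/2].
Since gcd(6353, -167) = 1 the prime 6353 does not ramify.
(-167/6353) = 6186^3176 mod 6353 = 1, giving Legendre symbol 1.
Legendre symbol 1 ⇒ 6353 is split.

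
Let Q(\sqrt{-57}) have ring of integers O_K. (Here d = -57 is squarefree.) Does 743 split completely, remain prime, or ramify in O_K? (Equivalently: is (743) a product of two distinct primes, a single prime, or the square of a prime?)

d = -57 ≡ 3 (mod 4), so O_K = ℤ[√-57] and disc(K) = 4d = -228.
Since gcd(743, -228) = 1 the prime 743 does not ramify.
Legendre symbol by Euler's criterion: (-57/743) ≡ (-57)^371 ≡ 742 (mod 743), i.e. (-57/743) = -1.
d is a non-residue mod p, hence 743 remains inert in O_K.

p is inert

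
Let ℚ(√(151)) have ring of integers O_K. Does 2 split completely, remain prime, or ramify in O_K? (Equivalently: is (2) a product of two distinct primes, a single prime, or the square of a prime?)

p ramifies

d = 151 ≡ 3 (mod 4), so O_K = ℤ[√151] and disc(K) = 4d = 604.
disc(K) = 604 = 2·302, so p = 2 is ramified.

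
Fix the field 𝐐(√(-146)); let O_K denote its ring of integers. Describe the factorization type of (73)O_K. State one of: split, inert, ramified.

Since -146 ≢ 1 mod 4, the ring of integers is ℤ[√-146] with discriminant 4·(-146) = -584.
Ramification test: 73 | -584. The prime 73 ramifies in K.

73 is ramified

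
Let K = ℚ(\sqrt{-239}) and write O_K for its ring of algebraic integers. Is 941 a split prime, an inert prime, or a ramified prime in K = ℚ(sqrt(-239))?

941 remains inert

d = -239 ≡ 1 (mod 4), so O_K = ℤ[(1+√-239)/2] and disc(K) = d = -239.
941 ∤ -239, so 941 is unramified.
Legendre symbol by Euler's criterion: (-239/941) ≡ (-239)^470 ≡ 940 (mod 941), i.e. (-239/941) = -1.
Legendre symbol -1 ⇒ 941 is inert.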